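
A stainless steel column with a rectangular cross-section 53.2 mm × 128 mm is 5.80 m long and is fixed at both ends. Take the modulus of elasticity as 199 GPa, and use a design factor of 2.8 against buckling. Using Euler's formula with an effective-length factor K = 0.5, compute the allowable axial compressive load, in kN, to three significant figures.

Buckling occurs about the weak axis: I_min = h·b³/12 = 128×53.2³/12 = 1.606×10^6 mm⁴ (b = 53.2 mm is the smaller dimension).
Effective length L_e = KL = 0.5×5.80 m = 2900 mm.
Euler critical load P_cr = π²EI/L_e² = π²×199000×1.606×10^6/2900² = 375100 N.
P_allow = P_cr/n = 375100/2.8 = 134000 N.

P_allow = 134 kN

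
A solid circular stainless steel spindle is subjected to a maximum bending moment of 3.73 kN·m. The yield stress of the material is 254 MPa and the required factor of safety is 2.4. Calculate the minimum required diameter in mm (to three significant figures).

σ_allow = 254/2.4 = 105.8 MPa.
For a solid circular section σ = 32M/(πd³), so d³ = 32M/(π σ_allow) = 32×3730000/(π×105.8) = 359000 mm³.
d = 71.07 mm.

d = 71.1 mm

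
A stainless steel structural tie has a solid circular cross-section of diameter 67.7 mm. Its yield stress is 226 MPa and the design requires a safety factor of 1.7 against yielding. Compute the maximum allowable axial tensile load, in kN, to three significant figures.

F_allow = 479 kN

σ_allow = 226/1.7 = 132.9 MPa.
A = πd²/4 = π×67.7²/4 = 3600 mm².
F_allow = σ_allow × A = 132.9×3600 = 478500 N.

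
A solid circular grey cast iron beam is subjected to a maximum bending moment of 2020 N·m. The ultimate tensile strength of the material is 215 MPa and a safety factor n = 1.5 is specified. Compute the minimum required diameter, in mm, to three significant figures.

d = 52.4 mm

σ_allow = 215/1.5 = 143.3 MPa.
For a solid circular section σ = 32M/(πd³), so d³ = 32M/(π σ_allow) = 32×2020000/(π×143.3) = 143600 mm³.
d = 52.36 mm.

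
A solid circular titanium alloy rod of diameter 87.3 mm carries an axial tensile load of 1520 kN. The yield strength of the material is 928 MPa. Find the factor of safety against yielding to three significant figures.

n = 3.65

A = πd²/4 = 5986 mm².
σ = F/A = 1520000/5986 = 253.9 MPa.
n = 928/253.9 = 3.654.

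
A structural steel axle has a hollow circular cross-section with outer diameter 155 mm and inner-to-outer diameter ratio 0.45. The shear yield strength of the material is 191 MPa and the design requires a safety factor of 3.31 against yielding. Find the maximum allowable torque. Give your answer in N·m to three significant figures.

τ_allow = 191/3.31 = 57.70 MPa.
For a hollow shaft T_allow = τ_allow·πd_o³(1−k⁴)/16 with 1−k⁴ = 0.9590, so πd_o³(1−k⁴)/16 = 701200 mm³.
T_allow = 57.70×701200 = 4.046×10^7 N·mm = 40460 N·m.

T_allow = 40500 N·m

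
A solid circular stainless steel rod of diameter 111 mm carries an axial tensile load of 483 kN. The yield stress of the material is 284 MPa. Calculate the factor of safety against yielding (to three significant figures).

n = 5.69

A = πd²/4 = 9677 mm².
σ = F/A = 483000/9677 = 49.91 MPa.
n = 284/49.91 = 5.690.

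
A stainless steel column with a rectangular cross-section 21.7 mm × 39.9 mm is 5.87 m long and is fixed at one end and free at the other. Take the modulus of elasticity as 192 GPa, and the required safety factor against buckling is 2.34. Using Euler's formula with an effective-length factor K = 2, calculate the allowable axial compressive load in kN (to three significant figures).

P_allow = 0.200 kN

Buckling occurs about the weak axis: I_min = h·b³/12 = 39.9×21.7³/12 = 33980 mm⁴ (b = 21.7 mm is the smaller dimension).
Effective length L_e = KL = 2×5.87 m = 11740 mm.
Euler critical load P_cr = π²EI/L_e² = π²×192000×33980/11740² = 467.1 N.
P_allow = P_cr/n = 467.1/2.34 = 199.6 N.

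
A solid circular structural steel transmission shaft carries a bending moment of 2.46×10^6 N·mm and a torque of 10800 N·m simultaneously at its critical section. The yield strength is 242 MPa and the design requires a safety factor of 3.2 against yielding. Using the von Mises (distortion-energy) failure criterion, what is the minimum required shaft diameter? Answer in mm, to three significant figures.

σ_allow = σ_y/n = 242/3.2 = 75.62 MPa.
For a solid shaft σ_b = 32M/(πd³) and τ = 16T/(πd³), so the von Mises stress is σ' = (16/πd³)·√(4M²+3T²).
√(4M²+3T²) = √(4×(2.460×10^6)² + 3×(1.080×10^7)²) = 1.934×10^7 N·mm.
d³ = 16×1.934×10^7/(π×75.62) = 1.303×10^6 mm³.
d = 109.2 mm.

d = 109 mm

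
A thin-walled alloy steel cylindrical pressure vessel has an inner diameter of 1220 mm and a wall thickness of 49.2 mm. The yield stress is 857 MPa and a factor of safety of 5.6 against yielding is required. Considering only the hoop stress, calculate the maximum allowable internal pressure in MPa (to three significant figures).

σ_allow = 857/5.6 = 153.0 MPa.
σ_h = pD/(2t) → p_allow = 2σ_allow t/D = 2×153.0×49.2/1220 = 12.34 MPa.

p_allow = 12.3 MPa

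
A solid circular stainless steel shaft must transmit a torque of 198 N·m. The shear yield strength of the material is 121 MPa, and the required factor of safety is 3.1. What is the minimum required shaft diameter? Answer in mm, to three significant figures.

Allowable shear stress τ_allow = 121/3.1 = 39.03 MPa.
For a solid shaft τ = 16T/(πd³), so d³ = 16T/(π τ_allow) = 16×198000/(π×39.03) = 25840 mm³.
d = (25840)^(1/3) = 29.56 mm.

d = 29.6 mm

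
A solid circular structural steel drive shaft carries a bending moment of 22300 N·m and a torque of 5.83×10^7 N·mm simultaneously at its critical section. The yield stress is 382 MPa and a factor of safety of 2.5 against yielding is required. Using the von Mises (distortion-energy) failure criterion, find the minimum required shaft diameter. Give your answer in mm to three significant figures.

d = 154 mm

σ_allow = σ_y/n = 382/2.5 = 152.8 MPa.
For a solid shaft σ_b = 32M/(πd³) and τ = 16T/(πd³), so the von Mises stress is σ' = (16/πd³)·√(4M²+3T²).
√(4M²+3T²) = √(4×(2.230×10^7)² + 3×(5.830×10^7)²) = 1.104×10^8 N·mm.
d³ = 16×1.104×10^8/(π×152.8) = 3.679×10^6 mm³.
d = 154.4 mm.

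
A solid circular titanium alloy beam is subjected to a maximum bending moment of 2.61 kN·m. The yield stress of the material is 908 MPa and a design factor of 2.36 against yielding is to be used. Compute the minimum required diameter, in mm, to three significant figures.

d = 41.0 mm

σ_allow = 908/2.36 = 384.7 MPa.
For a solid circular section σ = 32M/(πd³), so d³ = 32M/(π σ_allow) = 32×2610000/(π×384.7) = 69100 mm³.
d = 41.04 mm.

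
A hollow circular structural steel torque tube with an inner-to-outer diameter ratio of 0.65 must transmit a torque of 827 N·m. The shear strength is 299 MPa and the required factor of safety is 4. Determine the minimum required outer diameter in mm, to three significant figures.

τ_allow = 299/4 = 74.75 MPa.
For a hollow shaft τ = 16T/[πd_o³(1−k⁴)] with k = 0.65, so 1−k⁴ = 0.8215.
d_o³ = 16T/[π τ_allow (1−k⁴)] = 16×827000/(π×74.75×0.8215) = 68590 mm³.
d_o = 40.93 mm.

d_o = 40.9 mm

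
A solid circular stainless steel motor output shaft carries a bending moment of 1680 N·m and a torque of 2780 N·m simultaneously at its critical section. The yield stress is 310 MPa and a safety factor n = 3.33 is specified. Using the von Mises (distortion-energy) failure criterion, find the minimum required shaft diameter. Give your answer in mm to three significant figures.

σ_allow = σ_y/n = 310/3.33 = 93.09 MPa.
For a solid shaft σ_b = 32M/(πd³) and τ = 16T/(πd³), so the von Mises stress is σ' = (16/πd³)·√(4M²+3T²).
√(4M²+3T²) = √(4×(1.680×10^6)² + 3×(2.780×10^6)²) = 5.872×10^6 N·mm.
d³ = 16×5.872×10^6/(π×93.09) = 321200 mm³.
d = 68.49 mm.

d = 68.5 mm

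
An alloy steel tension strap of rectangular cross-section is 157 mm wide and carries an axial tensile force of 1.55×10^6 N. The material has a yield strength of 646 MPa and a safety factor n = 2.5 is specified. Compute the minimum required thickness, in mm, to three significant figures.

t = 38.2 mm

σ_allow = 646/2.5 = 258.4 MPa.
Required area A = F/σ_allow = 1550000/258.4 = 5998 mm².
t = A/w = 5998/157 = 38.21 mm.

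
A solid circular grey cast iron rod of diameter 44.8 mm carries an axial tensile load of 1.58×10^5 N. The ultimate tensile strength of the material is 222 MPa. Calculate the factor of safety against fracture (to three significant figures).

n = 2.21

A = πd²/4 = 1576 mm².
σ = F/A = 158000/1576 = 100.2 MPa.
n = 222/100.2 = 2.215.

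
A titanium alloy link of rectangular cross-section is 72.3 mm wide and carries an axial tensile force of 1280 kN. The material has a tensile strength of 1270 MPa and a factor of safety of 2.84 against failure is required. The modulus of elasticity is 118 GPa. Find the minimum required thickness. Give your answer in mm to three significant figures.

t = 39.6 mm

σ_allow = 1270/2.84 = 447.2 MPa.
Required area A = F/σ_allow = 1280000/447.2 = 2862 mm².
t = A/w = 2862/72.3 = 39.59 mm.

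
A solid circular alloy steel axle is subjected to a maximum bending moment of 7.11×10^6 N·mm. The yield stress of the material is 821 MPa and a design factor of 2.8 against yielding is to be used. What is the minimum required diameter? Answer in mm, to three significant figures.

d = 62.7 mm

σ_allow = 821/2.8 = 293.2 MPa.
For a solid circular section σ = 32M/(πd³), so d³ = 32M/(π σ_allow) = 32×7110000/(π×293.2) = 247000 mm³.
d = 62.74 mm.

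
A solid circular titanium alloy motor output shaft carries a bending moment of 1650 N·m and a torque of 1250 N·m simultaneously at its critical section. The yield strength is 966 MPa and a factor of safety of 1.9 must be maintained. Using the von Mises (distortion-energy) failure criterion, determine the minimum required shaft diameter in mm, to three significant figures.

d = 34.1 mm

σ_allow = σ_y/n = 966/1.9 = 508.4 MPa.
For a solid shaft σ_b = 32M/(πd³) and τ = 16T/(πd³), so the von Mises stress is σ' = (16/πd³)·√(4M²+3T²).
√(4M²+3T²) = √(4×(1.650×10^6)² + 3×(1.250×10^6)²) = 3.947×10^6 N·mm.
d³ = 16×3.947×10^6/(π×508.4) = 39540 mm³.
d = 34.07 mm.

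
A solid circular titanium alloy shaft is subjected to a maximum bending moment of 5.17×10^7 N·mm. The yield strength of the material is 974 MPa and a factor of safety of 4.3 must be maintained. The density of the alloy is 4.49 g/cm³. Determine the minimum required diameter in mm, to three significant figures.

d = 132 mm

σ_allow = 974/4.3 = 226.5 MPa.
For a solid circular section σ = 32M/(πd³), so d³ = 32M/(π σ_allow) = 32×5.1700×10^7/(π×226.5) = 2.325×10^6 mm³.
d = 132.5 mm.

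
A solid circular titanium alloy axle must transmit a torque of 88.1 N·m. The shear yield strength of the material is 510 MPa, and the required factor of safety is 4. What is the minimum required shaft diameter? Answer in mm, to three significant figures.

d = 15.2 mm

Allowable shear stress τ_allow = 510/4 = 127.5 MPa.
For a solid shaft τ = 16T/(πd³), so d³ = 16T/(π τ_allow) = 16×88100/(π×127.5) = 3519 mm³.
d = (3519)^(1/3) = 15.21 mm.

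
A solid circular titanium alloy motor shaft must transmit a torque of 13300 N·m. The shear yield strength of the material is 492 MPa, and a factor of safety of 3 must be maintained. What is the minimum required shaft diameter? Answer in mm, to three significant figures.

Allowable shear stress τ_allow = 492/3 = 164.0 MPa.
For a solid shaft τ = 16T/(πd³), so d³ = 16T/(π τ_allow) = 16×1.3300×10^7/(π×164.0) = 413000 mm³.
d = (413000)^(1/3) = 74.47 mm.

d = 74.5 mm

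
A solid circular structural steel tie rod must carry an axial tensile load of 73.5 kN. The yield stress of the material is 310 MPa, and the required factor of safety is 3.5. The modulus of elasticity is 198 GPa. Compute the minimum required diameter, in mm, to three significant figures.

Allowable stress σ_allow = 310/3.5 = 88.57 MPa.
Required area A = F/σ_allow = 73500/88.57 = 829.8 mm².
A = πd²/4 → d = √(4A/π) = 32.51 mm.

d = 32.5 mm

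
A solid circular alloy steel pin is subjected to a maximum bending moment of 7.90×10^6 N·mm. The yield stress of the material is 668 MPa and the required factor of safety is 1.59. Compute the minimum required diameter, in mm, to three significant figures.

d = 57.6 mm

σ_allow = 668/1.59 = 420.1 MPa.
For a solid circular section σ = 32M/(πd³), so d³ = 32M/(π σ_allow) = 32×7900000/(π×420.1) = 191500 mm³.
d = 57.64 mm.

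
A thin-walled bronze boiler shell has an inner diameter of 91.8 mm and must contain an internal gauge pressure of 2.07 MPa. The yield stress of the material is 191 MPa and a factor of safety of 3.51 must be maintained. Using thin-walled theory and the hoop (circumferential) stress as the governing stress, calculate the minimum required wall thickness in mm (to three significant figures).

σ_allow = 191/3.51 = 54.42 MPa.
Hoop stress σ_h = pD/(2t), so t = pD/(2σ_allow) = 2.07×91.8/(2×54.42) = 1.746 mm.

t = 1.75 mm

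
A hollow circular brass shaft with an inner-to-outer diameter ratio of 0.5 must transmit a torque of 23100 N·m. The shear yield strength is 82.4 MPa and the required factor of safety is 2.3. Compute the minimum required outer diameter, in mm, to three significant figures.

d_o = 152 mm

τ_allow = 82.4/2.3 = 35.83 MPa.
For a hollow shaft τ = 16T/[πd_o³(1−k⁴)] with k = 0.5, so 1−k⁴ = 0.9375.
d_o³ = 16T/[π τ_allow (1−k⁴)] = 16×2.3100×10^7/(π×35.83×0.9375) = 3.503×10^6 mm³.
d_o = 151.9 mm.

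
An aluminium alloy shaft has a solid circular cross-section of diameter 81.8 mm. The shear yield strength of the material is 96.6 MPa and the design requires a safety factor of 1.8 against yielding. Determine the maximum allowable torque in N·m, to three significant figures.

T_allow = 5770 N·m

τ_allow = 96.6/1.8 = 53.67 MPa.
For a solid shaft T_allow = τ_allow·πd³/16; πd³/16 = π×81.8³/16 = 107500 mm³.
T_allow = 53.67×107500 = 5.768×10^6 N·mm = 5768 N·m.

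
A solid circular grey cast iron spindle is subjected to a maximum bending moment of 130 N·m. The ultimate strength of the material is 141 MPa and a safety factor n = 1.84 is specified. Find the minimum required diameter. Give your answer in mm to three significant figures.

σ_allow = 141/1.84 = 76.63 MPa.
For a solid circular section σ = 32M/(πd³), so d³ = 32M/(π σ_allow) = 32×130000/(π×76.63) = 17280 mm³.
d = 25.85 mm.

d = 25.9 mm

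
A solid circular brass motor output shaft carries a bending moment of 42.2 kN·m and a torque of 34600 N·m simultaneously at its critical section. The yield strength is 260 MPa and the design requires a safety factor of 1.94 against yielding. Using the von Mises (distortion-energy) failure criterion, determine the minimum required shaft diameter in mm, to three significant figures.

σ_allow = σ_y/n = 260/1.94 = 134.0 MPa.
For a solid shaft σ_b = 32M/(πd³) and τ = 16T/(πd³), so the von Mises stress is σ' = (16/πd³)·√(4M²+3T²).
√(4M²+3T²) = √(4×(4.220×10^7)² + 3×(3.460×10^7)²) = 1.035×10^8 N·mm.
d³ = 16×1.035×10^8/(π×134.0) = 3.934×10^6 mm³.
d = 157.9 mm.

d = 158 mm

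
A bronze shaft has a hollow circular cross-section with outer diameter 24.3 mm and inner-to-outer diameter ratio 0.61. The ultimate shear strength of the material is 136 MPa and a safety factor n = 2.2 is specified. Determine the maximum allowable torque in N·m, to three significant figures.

T_allow = 150 N·m

τ_allow = 136/2.2 = 61.82 MPa.
For a hollow shaft T_allow = τ_allow·πd_o³(1−k⁴)/16 with 1−k⁴ = 0.8615, so πd_o³(1−k⁴)/16 = 2427 mm³.
T_allow = 61.82×2427 = 150100 N·mm = 150.1 N·m.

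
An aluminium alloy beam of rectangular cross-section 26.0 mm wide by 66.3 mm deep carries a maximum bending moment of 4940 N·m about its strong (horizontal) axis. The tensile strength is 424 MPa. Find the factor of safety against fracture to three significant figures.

n = 1.63

Section modulus S = bh²/6 = 26.0×66.3²/6 = 19050 mm³.
σ = M/S = 4940000/19050 = 259.3 MPa.
n = 424/259.3 = 1.635.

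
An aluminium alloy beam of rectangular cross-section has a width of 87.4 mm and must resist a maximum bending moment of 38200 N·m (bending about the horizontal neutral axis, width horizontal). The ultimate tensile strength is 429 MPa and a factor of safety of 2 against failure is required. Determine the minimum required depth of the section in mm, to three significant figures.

σ_allow = 429/2 = 214.5 MPa.
For a rectangular section σ = 6M/(bh²), so h² = 6M/(b σ_allow) = 6×3.8200×10^7/(87.4×214.5) = 12230 mm².
h = 110.6 mm.

h = 111 mm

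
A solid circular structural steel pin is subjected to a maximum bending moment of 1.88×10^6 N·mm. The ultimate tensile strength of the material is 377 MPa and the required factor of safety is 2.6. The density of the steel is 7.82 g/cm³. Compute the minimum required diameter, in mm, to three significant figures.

d = 50.9 mm

σ_allow = 377/2.6 = 145.0 MPa.
For a solid circular section σ = 32M/(πd³), so d³ = 32M/(π σ_allow) = 32×1880000/(π×145.0) = 132100 mm³.
d = 50.92 mm.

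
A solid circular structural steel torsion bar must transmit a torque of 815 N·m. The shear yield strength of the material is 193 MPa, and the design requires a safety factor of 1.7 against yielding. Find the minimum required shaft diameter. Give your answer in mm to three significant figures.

Allowable shear stress τ_allow = 193/1.7 = 113.5 MPa.
For a solid shaft τ = 16T/(πd³), so d³ = 16T/(π τ_allow) = 16×815000/(π×113.5) = 36560 mm³.
d = (36560)^(1/3) = 33.19 mm.

d = 33.2 mm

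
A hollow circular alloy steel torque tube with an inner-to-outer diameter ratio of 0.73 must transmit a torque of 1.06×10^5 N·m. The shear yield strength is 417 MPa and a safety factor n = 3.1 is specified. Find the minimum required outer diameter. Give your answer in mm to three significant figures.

τ_allow = 417/3.1 = 134.5 MPa.
For a hollow shaft τ = 16T/[πd_o³(1−k⁴)] with k = 0.73, so 1−k⁴ = 0.7160.
d_o³ = 16T/[π τ_allow (1−k⁴)] = 16×1.0600×10^8/(π×134.5×0.7160) = 5.605×10^6 mm³.
d_o = 177.6 mm.

d_o = 178 mm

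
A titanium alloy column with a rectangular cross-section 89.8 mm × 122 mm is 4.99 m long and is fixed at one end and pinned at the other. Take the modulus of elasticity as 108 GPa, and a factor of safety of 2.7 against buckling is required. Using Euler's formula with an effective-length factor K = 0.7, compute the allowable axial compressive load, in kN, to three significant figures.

Buckling occurs about the weak axis: I_min = h·b³/12 = 122×89.8³/12 = 7.362×10^6 mm⁴ (b = 89.8 mm is the smaller dimension).
Effective length L_e = KL = 0.7×4.99 m = 3493 mm.
Euler critical load P_cr = π²EI/L_e² = π²×108000×7.362×10^6/3493² = 643200 N.
P_allow = P_cr/n = 643200/2.7 = 238200 N.

P_allow = 238 kN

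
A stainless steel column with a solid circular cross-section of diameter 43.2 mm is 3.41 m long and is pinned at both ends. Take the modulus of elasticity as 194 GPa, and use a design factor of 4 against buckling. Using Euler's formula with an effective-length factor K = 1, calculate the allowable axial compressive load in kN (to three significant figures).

P_allow = 7.04 kN

I = πd⁴/64 = π×43.2⁴/64 = 171000 mm⁴.
Effective length L_e = KL = 1×3.41 m = 3410 mm.
Euler critical load P_cr = π²EI/L_e² = π²×194000×171000/3410² = 28150 N.
P_allow = P_cr/n = 28150/4 = 7038 N.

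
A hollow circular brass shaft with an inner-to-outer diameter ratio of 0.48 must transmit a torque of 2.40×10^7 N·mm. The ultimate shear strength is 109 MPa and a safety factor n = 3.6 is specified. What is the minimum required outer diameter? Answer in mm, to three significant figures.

d_o = 162 mm

τ_allow = 109/3.6 = 30.28 MPa.
For a hollow shaft τ = 16T/[πd_o³(1−k⁴)] with k = 0.48, so 1−k⁴ = 0.9469.
d_o³ = 16T/[π τ_allow (1−k⁴)] = 16×2.4000×10^7/(π×30.28×0.9469) = 4.263×10^6 mm³.
d_o = 162.1 mm.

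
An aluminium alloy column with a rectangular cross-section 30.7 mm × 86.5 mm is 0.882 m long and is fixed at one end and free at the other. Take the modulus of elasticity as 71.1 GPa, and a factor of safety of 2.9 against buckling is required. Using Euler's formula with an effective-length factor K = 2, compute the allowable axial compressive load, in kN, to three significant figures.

Buckling occurs about the weak axis: I_min = h·b³/12 = 86.5×30.7³/12 = 208600 mm⁴ (b = 30.7 mm is the smaller dimension).
Effective length L_e = KL = 2×0.882 m = 1764 mm.
Euler critical load P_cr = π²EI/L_e² = π²×71100×208600/1764² = 47040 N.
P_allow = P_cr/n = 47040/2.9 = 16220 N.

P_allow = 16.2 kN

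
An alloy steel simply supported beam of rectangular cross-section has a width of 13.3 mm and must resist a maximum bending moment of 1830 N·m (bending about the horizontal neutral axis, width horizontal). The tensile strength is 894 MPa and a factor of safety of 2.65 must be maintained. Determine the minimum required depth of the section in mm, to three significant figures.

σ_allow = 894/2.65 = 337.4 MPa.
For a rectangular section σ = 6M/(bh²), so h² = 6M/(b σ_allow) = 6×1830000/(13.3×337.4) = 2447 mm².
h = 49.47 mm.

h = 49.5 mm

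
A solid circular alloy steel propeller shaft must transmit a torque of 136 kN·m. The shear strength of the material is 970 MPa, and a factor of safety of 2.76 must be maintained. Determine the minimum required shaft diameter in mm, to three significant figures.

Allowable shear stress τ_allow = 970/2.76 = 351.4 MPa.
For a solid shaft τ = 16T/(πd³), so d³ = 16T/(π τ_allow) = 16×1.3600×10^8/(π×351.4) = 1.971×10^6 mm³.
d = (1.971×10^6)^(1/3) = 125.4 mm.

d = 125 mm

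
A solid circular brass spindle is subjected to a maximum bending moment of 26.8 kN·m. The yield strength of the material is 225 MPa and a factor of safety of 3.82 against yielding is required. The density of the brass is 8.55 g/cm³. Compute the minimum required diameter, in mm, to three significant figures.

σ_allow = 225/3.82 = 58.90 MPa.
For a solid circular section σ = 32M/(πd³), so d³ = 32M/(π σ_allow) = 32×2.6800×10^7/(π×58.90) = 4.635×10^6 mm³.
d = 166.7 mm.

d = 167 mm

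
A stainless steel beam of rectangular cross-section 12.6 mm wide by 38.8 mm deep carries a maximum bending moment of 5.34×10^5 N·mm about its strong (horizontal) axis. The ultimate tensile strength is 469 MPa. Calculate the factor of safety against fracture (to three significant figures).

n = 2.78

Section modulus S = bh²/6 = 12.6×38.8²/6 = 3161 mm³.
σ = M/S = 534000/3161 = 168.9 MPa.
n = 469/168.9 = 2.777.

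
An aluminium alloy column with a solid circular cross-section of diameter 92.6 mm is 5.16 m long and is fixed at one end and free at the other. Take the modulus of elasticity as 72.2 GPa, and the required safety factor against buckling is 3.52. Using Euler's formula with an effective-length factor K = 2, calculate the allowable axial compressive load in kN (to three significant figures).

I = πd⁴/64 = π×92.6⁴/64 = 3.609×10^6 mm⁴.
Effective length L_e = KL = 2×5.16 m = 10320 mm.
Euler critical load P_cr = π²EI/L_e² = π²×72200×3.609×10^6/10320² = 24150 N.
P_allow = P_cr/n = 24150/3.52 = 6860 N.

P_allow = 6.86 kN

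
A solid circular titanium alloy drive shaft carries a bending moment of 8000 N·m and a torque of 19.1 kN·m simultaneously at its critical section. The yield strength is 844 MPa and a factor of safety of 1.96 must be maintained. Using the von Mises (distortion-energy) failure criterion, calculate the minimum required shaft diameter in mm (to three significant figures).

d = 75.7 mm

σ_allow = σ_y/n = 844/1.96 = 430.6 MPa.
For a solid shaft σ_b = 32M/(πd³) and τ = 16T/(πd³), so the von Mises stress is σ' = (16/πd³)·√(4M²+3T²).
√(4M²+3T²) = √(4×(8.000×10^6)² + 3×(1.910×10^7)²) = 3.675×10^7 N·mm.
d³ = 16×3.675×10^7/(π×430.6) = 434600 mm³.
d = 75.75 mm.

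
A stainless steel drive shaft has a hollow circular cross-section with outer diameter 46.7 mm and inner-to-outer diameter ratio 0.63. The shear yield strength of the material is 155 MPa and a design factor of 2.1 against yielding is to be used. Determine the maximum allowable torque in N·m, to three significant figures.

T_allow = 1240 N·m

τ_allow = 155/2.1 = 73.81 MPa.
For a hollow shaft T_allow = τ_allow·πd_o³(1−k⁴)/16 with 1−k⁴ = 0.8425, so πd_o³(1−k⁴)/16 = 16850 mm³.
T_allow = 73.81×16850 = 1.244×10^6 N·mm = 1244 N·m.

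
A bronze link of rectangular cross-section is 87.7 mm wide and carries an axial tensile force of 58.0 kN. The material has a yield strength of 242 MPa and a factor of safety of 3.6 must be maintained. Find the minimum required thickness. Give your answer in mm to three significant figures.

σ_allow = 242/3.6 = 67.22 MPa.
Required area A = F/σ_allow = 58000/67.22 = 862.8 mm².
t = A/w = 862.8/87.7 = 9.838 mm.

t = 9.84 mm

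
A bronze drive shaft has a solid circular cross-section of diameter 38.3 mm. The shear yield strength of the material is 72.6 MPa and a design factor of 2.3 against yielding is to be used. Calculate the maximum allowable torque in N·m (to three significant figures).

T_allow = 348 N·m

τ_allow = 72.6/2.3 = 31.57 MPa.
For a solid shaft T_allow = τ_allow·πd³/16; πd³/16 = π×38.3³/16 = 11030 mm³.
T_allow = 31.57×11030 = 348200 N·mm = 348.2 N·m.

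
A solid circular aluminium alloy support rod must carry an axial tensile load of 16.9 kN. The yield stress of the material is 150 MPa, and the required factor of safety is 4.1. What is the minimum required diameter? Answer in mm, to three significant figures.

d = 24.3 mm

Allowable stress σ_allow = 150/4.1 = 36.59 MPa.
Required area A = F/σ_allow = 16900/36.59 = 461.9 mm².
A = πd²/4 → d = √(4A/π) = 24.25 mm.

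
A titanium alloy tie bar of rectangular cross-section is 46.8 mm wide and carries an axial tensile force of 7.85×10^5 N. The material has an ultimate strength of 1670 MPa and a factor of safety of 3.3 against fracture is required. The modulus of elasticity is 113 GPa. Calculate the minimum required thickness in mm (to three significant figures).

t = 33.1 mm

σ_allow = 1670/3.3 = 506.1 MPa.
Required area A = F/σ_allow = 785000/506.1 = 1551 mm².
t = A/w = 1551/46.8 = 33.15 mm.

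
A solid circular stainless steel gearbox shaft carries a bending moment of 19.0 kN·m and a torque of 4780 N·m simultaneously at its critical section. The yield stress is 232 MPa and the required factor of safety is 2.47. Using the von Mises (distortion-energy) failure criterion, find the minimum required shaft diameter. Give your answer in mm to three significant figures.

d = 128 mm

σ_allow = σ_y/n = 232/2.47 = 93.93 MPa.
For a solid shaft σ_b = 32M/(πd³) and τ = 16T/(πd³), so the von Mises stress is σ' = (16/πd³)·√(4M²+3T²).
√(4M²+3T²) = √(4×(1.900×10^7)² + 3×(4.780×10^6)²) = 3.889×10^7 N·mm.
d³ = 16×3.889×10^7/(π×93.93) = 2.109×10^6 mm³.
d = 128.2 mm.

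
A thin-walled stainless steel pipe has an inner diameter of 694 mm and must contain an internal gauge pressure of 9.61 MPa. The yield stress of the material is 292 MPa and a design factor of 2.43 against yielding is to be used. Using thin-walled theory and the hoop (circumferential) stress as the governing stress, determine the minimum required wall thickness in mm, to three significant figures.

t = 27.8 mm

σ_allow = 292/2.43 = 120.2 MPa.
Hoop stress σ_h = pD/(2t), so t = pD/(2σ_allow) = 9.61×694/(2×120.2) = 27.75 mm.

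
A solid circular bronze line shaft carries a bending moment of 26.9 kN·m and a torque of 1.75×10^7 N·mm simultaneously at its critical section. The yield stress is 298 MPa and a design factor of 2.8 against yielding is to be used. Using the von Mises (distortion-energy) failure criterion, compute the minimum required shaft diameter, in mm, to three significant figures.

σ_allow = σ_y/n = 298/2.8 = 106.4 MPa.
For a solid shaft σ_b = 32M/(πd³) and τ = 16T/(πd³), so the von Mises stress is σ' = (16/πd³)·√(4M²+3T²).
√(4M²+3T²) = √(4×(2.690×10^7)² + 3×(1.750×10^7)²) = 6.175×10^7 N·mm.
d³ = 16×6.175×10^7/(π×106.4) = 2.955×10^6 mm³.
d = 143.5 mm.

d = 144 mm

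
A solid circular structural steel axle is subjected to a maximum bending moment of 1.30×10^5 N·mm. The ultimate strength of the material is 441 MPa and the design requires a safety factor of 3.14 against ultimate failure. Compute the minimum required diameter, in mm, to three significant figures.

d = 21.1 mm

σ_allow = 441/3.14 = 140.4 MPa.
For a solid circular section σ = 32M/(πd³), so d³ = 32M/(π σ_allow) = 32×130000/(π×140.4) = 9428 mm³.
d = 21.13 mm.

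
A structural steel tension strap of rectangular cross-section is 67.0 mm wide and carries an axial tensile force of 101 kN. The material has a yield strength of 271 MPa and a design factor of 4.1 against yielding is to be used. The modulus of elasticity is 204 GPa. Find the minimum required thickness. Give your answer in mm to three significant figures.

t = 22.8 mm

σ_allow = 271/4.1 = 66.10 MPa.
Required area A = F/σ_allow = 101000/66.10 = 1528 mm².
t = A/w = 1528/67.0 = 22.81 mm.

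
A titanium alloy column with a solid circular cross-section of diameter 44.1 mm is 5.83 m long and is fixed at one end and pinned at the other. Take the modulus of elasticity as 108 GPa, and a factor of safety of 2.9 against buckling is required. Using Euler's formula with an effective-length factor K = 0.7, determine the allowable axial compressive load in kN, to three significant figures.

I = πd⁴/64 = π×44.1⁴/64 = 185700 mm⁴.
Effective length L_e = KL = 0.7×5.83 m = 4081 mm.
Euler critical load P_cr = π²EI/L_e² = π²×108000×185700/4081² = 11880 N.
P_allow = P_cr/n = 11880/2.9 = 4097 N.

P_allow = 4.10 kN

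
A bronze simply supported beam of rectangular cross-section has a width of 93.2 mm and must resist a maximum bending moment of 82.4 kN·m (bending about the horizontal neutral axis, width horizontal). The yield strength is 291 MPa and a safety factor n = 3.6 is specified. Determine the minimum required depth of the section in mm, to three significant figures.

σ_allow = 291/3.6 = 80.83 MPa.
For a rectangular section σ = 6M/(bh²), so h² = 6M/(b σ_allow) = 6×8.2400×10^7/(93.2×80.83) = 65630 mm².
h = 256.2 mm.

h = 256 mm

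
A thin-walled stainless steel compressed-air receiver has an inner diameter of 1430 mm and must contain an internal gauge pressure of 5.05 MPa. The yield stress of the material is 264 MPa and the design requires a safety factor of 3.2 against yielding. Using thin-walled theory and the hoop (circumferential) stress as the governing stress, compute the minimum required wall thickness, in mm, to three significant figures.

σ_allow = 264/3.2 = 82.50 MPa.
Hoop stress σ_h = pD/(2t), so t = pD/(2σ_allow) = 5.05×1430/(2×82.50) = 43.77 mm.

t = 43.8 mm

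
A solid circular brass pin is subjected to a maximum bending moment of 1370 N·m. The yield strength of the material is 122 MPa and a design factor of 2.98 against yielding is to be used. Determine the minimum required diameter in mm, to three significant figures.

σ_allow = 122/2.98 = 40.94 MPa.
For a solid circular section σ = 32M/(πd³), so d³ = 32M/(π σ_allow) = 32×1370000/(π×40.94) = 340900 mm³.
d = 69.85 mm.

d = 69.9 mm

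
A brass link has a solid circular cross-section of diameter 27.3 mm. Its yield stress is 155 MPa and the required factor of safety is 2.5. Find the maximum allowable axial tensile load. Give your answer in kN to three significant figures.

σ_allow = 155/2.5 = 62.00 MPa.
A = πd²/4 = π×27.3²/4 = 585.3 mm².
F_allow = σ_allow × A = 62.00×585.3 = 36290 N.

F_allow = 36.3 kN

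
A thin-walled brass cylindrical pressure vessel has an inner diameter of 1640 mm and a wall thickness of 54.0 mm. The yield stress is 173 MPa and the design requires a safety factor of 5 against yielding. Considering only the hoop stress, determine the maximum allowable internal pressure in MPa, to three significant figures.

σ_allow = 173/5 = 34.60 MPa.
σ_h = pD/(2t) → p_allow = 2σ_allow t/D = 2×34.60×54.0/1640 = 2.279 MPa.

p_allow = 2.28 MPa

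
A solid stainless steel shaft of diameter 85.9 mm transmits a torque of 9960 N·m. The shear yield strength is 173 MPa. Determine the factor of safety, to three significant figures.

τ = 16T/(πd³) = 16×9960000/(π×85.9³) = 80.03 MPa.
n = τ_limit/τ = 173/80.03 = 2.162.

n = 2.16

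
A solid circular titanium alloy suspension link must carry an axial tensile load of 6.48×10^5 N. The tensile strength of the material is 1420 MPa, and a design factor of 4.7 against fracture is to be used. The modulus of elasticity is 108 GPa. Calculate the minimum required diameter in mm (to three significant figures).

Allowable stress σ_allow = 1420/4.7 = 302.1 MPa.
Required area A = F/σ_allow = 648000/302.1 = 2145 mm².
A = πd²/4 → d = √(4A/π) = 52.26 mm.

d = 52.3 mm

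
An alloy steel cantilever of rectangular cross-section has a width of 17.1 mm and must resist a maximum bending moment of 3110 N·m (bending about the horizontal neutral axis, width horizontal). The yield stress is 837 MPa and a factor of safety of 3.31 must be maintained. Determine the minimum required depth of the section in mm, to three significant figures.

h = 65.7 mm

σ_allow = 837/3.31 = 252.9 MPa.
For a rectangular section σ = 6M/(bh²), so h² = 6M/(b σ_allow) = 6×3110000/(17.1×252.9) = 4315 mm².
h = 65.69 mm.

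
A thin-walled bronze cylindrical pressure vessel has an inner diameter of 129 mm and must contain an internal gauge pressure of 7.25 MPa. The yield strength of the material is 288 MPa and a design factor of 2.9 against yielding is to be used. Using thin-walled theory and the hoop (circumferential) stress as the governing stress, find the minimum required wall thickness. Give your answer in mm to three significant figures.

σ_allow = 288/2.9 = 99.31 MPa.
Hoop stress σ_h = pD/(2t), so t = pD/(2σ_allow) = 7.25×129/(2×99.31) = 4.709 mm.

t = 4.71 mm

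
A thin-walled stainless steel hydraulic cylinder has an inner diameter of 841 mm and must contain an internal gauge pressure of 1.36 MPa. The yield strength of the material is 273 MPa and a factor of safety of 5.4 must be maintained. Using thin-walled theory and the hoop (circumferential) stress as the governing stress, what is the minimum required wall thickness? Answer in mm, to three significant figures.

t = 11.3 mm

σ_allow = 273/5.4 = 50.56 MPa.
Hoop stress σ_h = pD/(2t), so t = pD/(2σ_allow) = 1.36×841/(2×50.56) = 11.31 mm.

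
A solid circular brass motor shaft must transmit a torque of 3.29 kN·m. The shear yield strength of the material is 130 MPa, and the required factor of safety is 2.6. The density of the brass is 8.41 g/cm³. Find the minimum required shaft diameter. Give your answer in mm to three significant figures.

d = 69.5 mm

Allowable shear stress τ_allow = 130/2.6 = 50.00 MPa.
For a solid shaft τ = 16T/(πd³), so d³ = 16T/(π τ_allow) = 16×3290000/(π×50.00) = 335100 mm³.
d = (335100)^(1/3) = 69.46 mm.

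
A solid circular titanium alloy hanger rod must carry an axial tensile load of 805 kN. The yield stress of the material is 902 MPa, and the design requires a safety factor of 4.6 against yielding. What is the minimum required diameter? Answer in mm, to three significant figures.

d = 72.3 mm

Allowable stress σ_allow = 902/4.6 = 196.1 MPa.
Required area A = F/σ_allow = 805000/196.1 = 4105 mm².
A = πd²/4 → d = √(4A/π) = 72.30 mm.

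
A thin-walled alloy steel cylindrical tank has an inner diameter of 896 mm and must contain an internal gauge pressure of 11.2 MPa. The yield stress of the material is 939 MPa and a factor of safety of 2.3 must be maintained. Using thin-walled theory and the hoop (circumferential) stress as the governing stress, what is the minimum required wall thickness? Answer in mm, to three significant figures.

σ_allow = 939/2.3 = 408.3 MPa.
Hoop stress σ_h = pD/(2t), so t = pD/(2σ_allow) = 11.2×896/(2×408.3) = 12.29 mm.

t = 12.3 mm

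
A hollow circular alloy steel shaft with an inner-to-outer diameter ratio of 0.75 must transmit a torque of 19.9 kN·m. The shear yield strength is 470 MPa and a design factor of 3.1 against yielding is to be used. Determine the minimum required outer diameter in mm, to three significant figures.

d_o = 99.3 mm

τ_allow = 470/3.1 = 151.6 MPa.
For a hollow shaft τ = 16T/[πd_o³(1−k⁴)] with k = 0.75, so 1−k⁴ = 0.6836.
d_o³ = 16T/[π τ_allow (1−k⁴)] = 16×1.9900×10^7/(π×151.6×0.6836) = 977900 mm³.
d_o = 99.26 mm.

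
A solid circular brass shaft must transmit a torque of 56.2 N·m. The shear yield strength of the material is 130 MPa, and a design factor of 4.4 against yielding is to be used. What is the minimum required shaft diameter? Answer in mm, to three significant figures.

Allowable shear stress τ_allow = 130/4.4 = 29.55 MPa.
For a solid shaft τ = 16T/(πd³), so d³ = 16T/(π τ_allow) = 16×56200/(π×29.55) = 9688 mm³.
d = (9688)^(1/3) = 21.32 mm.

d = 21.3 mm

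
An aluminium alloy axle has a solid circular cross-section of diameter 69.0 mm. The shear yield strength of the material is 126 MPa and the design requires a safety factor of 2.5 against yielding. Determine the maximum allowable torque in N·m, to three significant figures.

T_allow = 3250 N·m

τ_allow = 126/2.5 = 50.40 MPa.
For a solid shaft T_allow = τ_allow·πd³/16; πd³/16 = π×69.0³/16 = 64500 mm³.
T_allow = 50.40×64500 = 3.251×10^6 N·mm = 3251 N·m.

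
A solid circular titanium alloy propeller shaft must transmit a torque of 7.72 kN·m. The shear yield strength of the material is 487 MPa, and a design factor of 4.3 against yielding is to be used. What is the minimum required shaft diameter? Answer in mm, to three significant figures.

d = 70.3 mm

Allowable shear stress τ_allow = 487/4.3 = 113.3 MPa.
For a solid shaft τ = 16T/(πd³), so d³ = 16T/(π τ_allow) = 16×7720000/(π×113.3) = 347200 mm³.
d = (347200)^(1/3) = 70.28 mm.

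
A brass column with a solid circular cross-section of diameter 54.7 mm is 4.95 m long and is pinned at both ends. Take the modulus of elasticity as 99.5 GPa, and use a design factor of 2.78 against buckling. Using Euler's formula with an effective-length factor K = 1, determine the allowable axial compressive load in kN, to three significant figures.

P_allow = 6.34 kN

I = πd⁴/64 = π×54.7⁴/64 = 439500 mm⁴.
Effective length L_e = KL = 1×4.95 m = 4950 mm.
Euler critical load P_cr = π²EI/L_e² = π²×99500×439500/4950² = 17610 N.
P_allow = P_cr/n = 17610/2.78 = 6336 N.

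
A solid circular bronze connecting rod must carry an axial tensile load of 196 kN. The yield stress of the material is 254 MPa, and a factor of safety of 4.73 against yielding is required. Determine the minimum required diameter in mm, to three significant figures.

d = 68.2 mm

Allowable stress σ_allow = 254/4.73 = 53.70 MPa.
Required area A = F/σ_allow = 196000/53.70 = 3650 mm².
A = πd²/4 → d = √(4A/π) = 68.17 mm.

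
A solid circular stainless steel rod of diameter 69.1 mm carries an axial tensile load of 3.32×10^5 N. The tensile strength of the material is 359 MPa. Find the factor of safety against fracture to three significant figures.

n = 4.06

A = πd²/4 = 3750 mm².
σ = F/A = 332000/3750 = 88.53 MPa.
n = 359/88.53 = 4.055.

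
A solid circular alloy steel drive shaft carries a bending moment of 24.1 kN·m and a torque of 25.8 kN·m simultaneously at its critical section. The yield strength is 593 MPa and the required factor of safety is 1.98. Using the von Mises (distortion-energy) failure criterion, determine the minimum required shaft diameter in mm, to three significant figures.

σ_allow = σ_y/n = 593/1.98 = 299.5 MPa.
For a solid shaft σ_b = 32M/(πd³) and τ = 16T/(πd³), so the von Mises stress is σ' = (16/πd³)·√(4M²+3T²).
√(4M²+3T²) = √(4×(2.410×10^7)² + 3×(2.580×10^7)²) = 6.573×10^7 N·mm.
d³ = 16×6.573×10^7/(π×299.5) = 1.118×10^6 mm³.
d = 103.8 mm.

d = 104 mm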